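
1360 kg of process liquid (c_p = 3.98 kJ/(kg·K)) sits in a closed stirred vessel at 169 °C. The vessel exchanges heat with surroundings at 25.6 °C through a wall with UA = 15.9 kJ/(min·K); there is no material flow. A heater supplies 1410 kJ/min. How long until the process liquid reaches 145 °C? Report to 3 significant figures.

Heat balance on the well-mixed liquid: M c_p dT/dt = −UA(T − T_amb) + Q̇.
τ = M c_p/UA = 340.43 min; T_ss = T_amb + Q̇/UA = 25.6 + 1410/15.9 = 114.28 °C.
T(t) = T_ss + (T₀ − T_ss)e^(−t/τ); set T = 145:
t = −τ ln[(T − T_ss)/(T₀ − T_ss)] = −340.43 · ln(0.56141) = 196.53 min.

197 min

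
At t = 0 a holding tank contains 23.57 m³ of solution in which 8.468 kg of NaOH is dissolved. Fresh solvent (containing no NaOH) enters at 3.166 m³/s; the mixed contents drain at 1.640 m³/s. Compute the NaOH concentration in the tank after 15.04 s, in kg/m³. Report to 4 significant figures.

Let m(t) be the amount of NaOH. Volume: V(t) = V₀ + (Q_in − Q_out) t = 23.57 + 1.52600 t; V(15.04) = 46.5210 m³.
Species balance (pure solvent in): dm/dt = −Q_out · m/V(t).
Separate: dm/m = −Q_out dt/V(t) ⇒ ln(m/m₀) = −(Q_out/(Q_in−Q_out)) ln(V/V₀).
m = m₀ (V₀/V)^(Q_out/(Q_in−Q_out)) = 8.468 × (23.57/46.5210)^(1.07471) = 4.07785 kg.
C = m/V = 4.07785/46.5210 = 0.0876561 kg/m³.

0.08766 kg/m³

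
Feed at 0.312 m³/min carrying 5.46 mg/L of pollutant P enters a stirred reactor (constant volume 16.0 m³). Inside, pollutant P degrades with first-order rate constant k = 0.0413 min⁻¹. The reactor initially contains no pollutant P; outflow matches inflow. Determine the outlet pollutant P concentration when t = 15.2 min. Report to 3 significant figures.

1.06 mg/L

V dC/dt = Q(C_in − C) − k V C.
This is linear with rate a = Q/V + k = 0.060800 min⁻¹.
C_ss = Q C_in/(Q + kV) = 1.7512 mg/L; C(t) = C_ss + (C₀ − C_ss) e^(−a t).
C(15.2) = 1.7512 + (-1.7512)·e^(−0.060800·15.2) = 1.7512 + (-1.7512)·0.39686 = 1.0562 mg/L.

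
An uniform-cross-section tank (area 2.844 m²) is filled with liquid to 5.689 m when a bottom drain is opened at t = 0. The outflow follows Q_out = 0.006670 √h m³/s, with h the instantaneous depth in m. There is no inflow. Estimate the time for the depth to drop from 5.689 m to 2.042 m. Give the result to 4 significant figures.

815.4 s

With no inflow, A dh/dt = −0.006670 √h.
∫ h^(−1/2) dh = −(0.006670/A) ∫ dt, giving 2√h = 2√h₀ − (0.006670/A) t.
t = 2A(√h₀ − √h)/0.006670 = 2·2.844·(√5.689 − √2.042)/0.006670
  = 5.68800 × (2.38516 − 1.42899) / 0.006670 = 815.402 s.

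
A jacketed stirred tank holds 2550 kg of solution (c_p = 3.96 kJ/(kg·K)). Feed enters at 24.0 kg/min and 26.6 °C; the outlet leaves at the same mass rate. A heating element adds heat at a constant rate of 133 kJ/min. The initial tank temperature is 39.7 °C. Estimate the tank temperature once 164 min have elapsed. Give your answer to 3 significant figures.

M c_p dT/dt = ṁ c_p (T_in − T) + Q̇.
Rearrange: dT/dt = (T_ss − T)/τ with τ = M/ṁ = 106.25 min and T_ss = T_in + Q̇/(ṁ c_p) = 27.999 °C.
Integrating: T(t) = T_ss + (T₀ − T_ss) e^(−t/τ).
T(164) = 27.999 + (11.701)·e^(−164/106.25) = 27.999 + (11.701)·0.21363 = 30.499 °C.

30.5 °C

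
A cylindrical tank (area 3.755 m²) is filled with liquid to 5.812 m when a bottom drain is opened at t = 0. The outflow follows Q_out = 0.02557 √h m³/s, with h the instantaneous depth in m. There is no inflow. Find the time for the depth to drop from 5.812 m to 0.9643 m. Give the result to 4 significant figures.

Accumulation of liquid (constant cross-section A): A dh/dt = −0.02557 √h.
Separate and integrate: 2(√h − √h₀) = −(0.02557/A) t.
t = 2A(√h₀ − √h)/0.02557 = 2·3.755·(√5.812 − √0.9643)/0.02557
  = 7.51000 × (2.41081 − 0.981988) / 0.02557 = 419.650 s.

419.6 s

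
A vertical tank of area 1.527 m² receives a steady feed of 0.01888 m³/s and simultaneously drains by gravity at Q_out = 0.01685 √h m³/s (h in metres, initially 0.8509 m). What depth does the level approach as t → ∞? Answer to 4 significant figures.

1.255 m

A dh/dt = Q_in − 0.01685 √h. Steady state requires inflow = outflow:
Q_in = 0.01685 √h_ss ⇒ √h_ss = 0.01888/0.01685 = 1.12047.
h_ss = 1.12047² = 1.25546 m. (Since h₀ = 0.8509 m < h_ss, the level will rise toward this value.)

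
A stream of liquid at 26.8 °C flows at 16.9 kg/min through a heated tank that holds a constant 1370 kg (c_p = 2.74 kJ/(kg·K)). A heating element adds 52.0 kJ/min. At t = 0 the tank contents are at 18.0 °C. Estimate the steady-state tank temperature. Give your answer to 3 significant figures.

27.9 °C

M c_p dT/dt = ṁ c_p (T_in − T) + Q̇.
At steady state dT/dt = 0 ⇒ T_ss = T_in + Q̇/(ṁ c_p) = 26.8 + 52.0/(16.9·2.74) = 27.923 °C.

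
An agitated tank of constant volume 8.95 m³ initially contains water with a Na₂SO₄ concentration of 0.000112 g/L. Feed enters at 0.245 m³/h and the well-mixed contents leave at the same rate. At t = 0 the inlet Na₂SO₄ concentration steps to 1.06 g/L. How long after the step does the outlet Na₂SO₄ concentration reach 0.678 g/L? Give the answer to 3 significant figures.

37.3 h

Accumulation = in − out for the solute gives V dC/dt = Q(C_in − C), so τ = V/Q = 36.531 h.
C(t) = C_in + (C₀ − C_in) e^(−t/τ). Set C = 0.678 and solve for t:
e^(−t/τ) = (C − C_in)/(C₀ − C_in) = (0.678 − 1.06)/(0.000112 − 1.06) = 0.36042
t = −τ ln(…) = 36.531 × 1.0205 = 37.279 h.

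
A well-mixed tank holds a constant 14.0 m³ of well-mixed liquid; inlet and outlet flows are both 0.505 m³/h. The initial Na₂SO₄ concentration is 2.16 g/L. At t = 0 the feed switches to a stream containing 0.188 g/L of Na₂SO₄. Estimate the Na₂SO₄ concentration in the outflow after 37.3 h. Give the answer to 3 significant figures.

Transient balance on the dissolved component: V dC/dt = Q(C_in − C).
So dC/dt = (C_in − C)/τ with τ = V/Q = 14.0/0.505 = 27.723 h.
C approaches C_in exponentially: C(t) = C_in + (C₀ − C_in) e^(−t/τ).
C(37.3) = 0.188 + (2.16 − 0.188)·e^(−37.3/27.723) = 0.188 + (1.9720)·0.26042 = 0.70155 g/L.

0.702 g/L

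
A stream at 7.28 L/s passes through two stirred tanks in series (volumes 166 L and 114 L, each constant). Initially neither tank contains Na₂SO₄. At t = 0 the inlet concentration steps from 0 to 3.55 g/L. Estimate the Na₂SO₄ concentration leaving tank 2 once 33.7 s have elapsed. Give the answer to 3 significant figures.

Species balance on tank i: dCᵢ/dt = (Cᵢ₋₁ − Cᵢ)/τᵢ with τᵢ = Vᵢ/Q.
τ₁ = 166/7.28 = 22.802 s; τ₂ = 114/7.28 = 15.659 s.
Tank 1: C₁ = C_in(1 − e^(−t/τ₁)). Tank 2 (τ₁ ≠ τ₂): C₂ = C_in[1 − (τ₁ e^(−t/τ₁) − τ₂ e^(−t/τ₂))/(τ₁ − τ₂)].
At t = 33.7: e^(−t/τ₁) = 0.22811, e^(−t/τ₂) = 0.11624.
C₂ = 3.55·[1 − (22.802·0.22811 − 15.659·0.11624)/(7.1429)] = 3.55·0.52664 = 1.8696 g/L.

1.87 g/L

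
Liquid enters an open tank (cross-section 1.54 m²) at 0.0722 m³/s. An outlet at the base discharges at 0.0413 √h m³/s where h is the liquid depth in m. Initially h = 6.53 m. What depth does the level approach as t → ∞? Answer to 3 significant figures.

A dh/dt = Q_in − 0.0413 √h. Steady state requires inflow = outflow:
Q_in = 0.0413 √h_ss ⇒ √h_ss = 0.0722/0.0413 = 1.7482.
h_ss = 1.7482² = 3.0561 m. (Since h₀ = 6.53 m > h_ss, the level will fall toward this value.)

3.06 m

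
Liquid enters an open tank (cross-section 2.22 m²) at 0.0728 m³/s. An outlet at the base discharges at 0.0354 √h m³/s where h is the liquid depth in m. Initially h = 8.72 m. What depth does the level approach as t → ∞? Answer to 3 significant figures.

Mass balance (ρ constant): A dh/dt = Q_in − 0.0354 √h. At steady state dh/dt = 0:
Q_in = 0.0354 √h_ss ⇒ √h_ss = 0.0728/0.0354 = 2.0565.
h_ss = 2.0565² = 4.2292 m. (Since h₀ = 8.72 m > h_ss, the level will fall toward this value.)

4.23 m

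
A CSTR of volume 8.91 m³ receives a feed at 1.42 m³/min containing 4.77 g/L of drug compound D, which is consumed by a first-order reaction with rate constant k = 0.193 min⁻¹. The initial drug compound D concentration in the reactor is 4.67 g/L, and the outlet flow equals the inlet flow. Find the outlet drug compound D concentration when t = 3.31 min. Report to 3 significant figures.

Accumulation = in − out − consumed: V dC/dt = Q C_in − Q C − k V C.
This is linear with rate a = Q/V + k = 0.35237 min⁻¹.
C_ss = Q C_in/(Q + kV) = 2.1574 g/L; C(t) = C_ss + (C₀ − C_ss) e^(−a t).
C(3.31) = 2.1574 + (2.5126)·e^(−0.35237·3.31) = 2.1574 + (2.5126)·0.31150 = 2.9401 g/L.

2.94 g/L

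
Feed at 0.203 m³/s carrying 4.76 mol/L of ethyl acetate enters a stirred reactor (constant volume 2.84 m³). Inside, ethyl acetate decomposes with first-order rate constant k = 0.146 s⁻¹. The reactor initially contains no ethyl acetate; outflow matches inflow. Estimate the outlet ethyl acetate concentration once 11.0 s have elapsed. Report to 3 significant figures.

V dC/dt = Q(C_in − C) − k V C.
This is linear with rate a = Q/V + k = 0.21748 s⁻¹.
C_ss = Q C_in/(Q + kV) = 1.5645 mol/L; C(t) = C_ss + (C₀ − C_ss) e^(−a t).
C(11.0) = 1.5645 + (-1.5645)·e^(−0.21748·11.0) = 1.5645 + (-1.5645)·0.091422 = 1.4214 mol/L.

1.42 mol/L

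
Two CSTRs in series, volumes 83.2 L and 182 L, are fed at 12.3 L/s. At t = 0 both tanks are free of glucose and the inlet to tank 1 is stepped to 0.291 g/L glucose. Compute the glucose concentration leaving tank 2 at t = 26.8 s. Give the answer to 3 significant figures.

Time constants: τᵢ = Vᵢ/Q for each well-mixed tank.
τ₁ = 83.2/12.3 = 6.7642 s; τ₂ = 182/12.3 = 14.797 s.
Solving the cascade with C₁(0)=C₂(0)=0 gives C₂(t) = C_in[1 − (τ₁ e^(−t/τ₁) − τ₂ e^(−t/τ₂))/(τ₁ − τ₂)].
At t = 26.8: e^(−t/τ₁) = 0.019025, e^(−t/τ₂) = 0.16346.
C₂ = 0.291·[1 − (6.7642·0.019025 − 14.797·0.16346)/(-8.0325)] = 0.291·0.71492 = 0.20804 g/L.

0.208 g/L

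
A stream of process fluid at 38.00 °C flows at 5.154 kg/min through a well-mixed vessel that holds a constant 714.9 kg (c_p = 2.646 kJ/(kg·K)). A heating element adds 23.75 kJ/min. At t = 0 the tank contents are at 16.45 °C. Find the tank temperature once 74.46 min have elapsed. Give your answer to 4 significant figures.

Heat balance on the well-mixed liquid: M c_p dT/dt = ṁ c_p (T_in − T) + 23.75.
τ = M/ṁ = 138.708 min; T_ss = T_in + Q̇/(ṁ c_p) = 38.00 + 23.75/(5.154·2.646) = 39.7415 °C.
T approaches T_ss exponentially: T(t) = T_ss + (T₀ − T_ss) e^(−t/τ).
T(74.46) = 39.7415 + (-23.2915)·e^(−74.46/138.708) = 39.7415 + (-23.2915)·0.584609 = 26.1251 °C.

26.13 °C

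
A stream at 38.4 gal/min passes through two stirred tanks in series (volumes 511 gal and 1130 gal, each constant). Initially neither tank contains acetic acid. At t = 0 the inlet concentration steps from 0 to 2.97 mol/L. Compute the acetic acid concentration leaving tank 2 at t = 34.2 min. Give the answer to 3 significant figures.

Each tank obeys Vᵢ dCᵢ/dt = Q(Cᵢ₋₁ − Cᵢ), so τᵢ = Vᵢ/Q.
τ₁ = 511/38.4 = 13.307 min; τ₂ = 1130/38.4 = 29.427 min.
Tank 1: C₁ = C_in(1 − e^(−t/τ₁)). Tank 2 (τ₁ ≠ τ₂): C₂ = C_in[1 − (τ₁ e^(−t/τ₁) − τ₂ e^(−t/τ₂))/(τ₁ − τ₂)].
At t = 34.2: e^(−t/τ₁) = 0.076534, e^(−t/τ₂) = 0.31280.
C₂ = 2.97·[1 − (13.307·0.076534 − 29.427·0.31280)/(-16.120)] = 2.97·0.49216 = 1.4617 mol/L.

1.46 mol/L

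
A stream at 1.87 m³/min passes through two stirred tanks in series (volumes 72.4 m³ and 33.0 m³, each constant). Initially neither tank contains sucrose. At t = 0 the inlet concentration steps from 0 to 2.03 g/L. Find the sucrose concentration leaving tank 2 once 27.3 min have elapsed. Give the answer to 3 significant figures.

0.549 g/L

Species balance on tank i: dCᵢ/dt = (Cᵢ₋₁ − Cᵢ)/τᵢ with τᵢ = Vᵢ/Q.
τ₁ = 72.4/1.87 = 38.717 min; τ₂ = 33.0/1.87 = 17.647 min.
Tank 1: C₁ = C_in(1 − e^(−t/τ₁)). Tank 2 (τ₁ ≠ τ₂): C₂ = C_in[1 − (τ₁ e^(−t/τ₁) − τ₂ e^(−t/τ₂))/(τ₁ − τ₂)].
At t = 27.3: e^(−t/τ₁) = 0.49405, e^(−t/τ₂) = 0.21289.
C₂ = 2.03·[1 − (38.717·0.49405 − 17.647·0.21289)/(21.070)] = 2.03·0.27046 = 0.54904 g/L.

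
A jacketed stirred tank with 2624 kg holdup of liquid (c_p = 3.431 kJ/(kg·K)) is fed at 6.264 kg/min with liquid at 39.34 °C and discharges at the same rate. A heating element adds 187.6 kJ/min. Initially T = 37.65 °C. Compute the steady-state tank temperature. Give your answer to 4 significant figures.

48.07 °C

Energy balance: M c_p dT/dt = ṁ c_p (T_in − T) + 187.6.
At steady state dT/dt = 0 ⇒ T_ss = T_in + Q̇/(ṁ c_p) = 39.34 + 187.6/(6.264·3.431) = 48.0689 °C.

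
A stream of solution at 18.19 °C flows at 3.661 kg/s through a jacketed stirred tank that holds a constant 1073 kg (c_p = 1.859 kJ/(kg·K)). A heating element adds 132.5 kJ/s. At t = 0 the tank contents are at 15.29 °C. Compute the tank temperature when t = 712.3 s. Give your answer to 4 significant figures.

35.69 °C

M c_p dT/dt = ṁ c_p (T_in − T) + Q̇.
Rearrange: dT/dt = (T_ss − T)/τ with τ = M/ṁ = 293.089 s and T_ss = T_in + Q̇/(ṁ c_p) = 37.6587 °C.
T approaches T_ss exponentially: T(t) = T_ss + (T₀ − T_ss) e^(−t/τ).
T(712.3) = 37.6587 + (-22.3687)·e^(−712.3/293.089) = 37.6587 + (-22.3687)·0.0880089 = 35.6900 °C.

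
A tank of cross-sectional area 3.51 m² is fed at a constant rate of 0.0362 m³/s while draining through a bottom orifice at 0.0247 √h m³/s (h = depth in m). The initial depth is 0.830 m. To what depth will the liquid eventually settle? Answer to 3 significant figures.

Level balance: A dh/dt = 0.0362 − 0.0247 √h. Setting dh/dt = 0:
Q_in = 0.0247 √h_ss ⇒ √h_ss = 0.0362/0.0247 = 1.4656.
h_ss = 1.4656² = 2.1479 m. (Since h₀ = 0.830 m < h_ss, the level will rise toward this value.)

2.15 m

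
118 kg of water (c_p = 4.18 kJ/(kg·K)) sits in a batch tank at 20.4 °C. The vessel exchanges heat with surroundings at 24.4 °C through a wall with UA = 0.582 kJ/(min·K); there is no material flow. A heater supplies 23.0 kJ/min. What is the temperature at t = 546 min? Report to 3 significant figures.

41.1 °C

M c_p dT/dt = −UA(T − T_amb) + Q̇.
dT/dt = (T_ss − T)/τ with T_ss = T_amb + Q̇/UA = 24.4 + 23.0/0.582 = 63.919 °C, τ = M c_p/UA = 118·4.18/0.582 = 847.49 min.
This is linear first-order; T(t) = T_ss + (T₀ − T_ss) e^(−t/τ).
T(546) = 63.919 + (-43.519)·0.52505 = 41.069 °C.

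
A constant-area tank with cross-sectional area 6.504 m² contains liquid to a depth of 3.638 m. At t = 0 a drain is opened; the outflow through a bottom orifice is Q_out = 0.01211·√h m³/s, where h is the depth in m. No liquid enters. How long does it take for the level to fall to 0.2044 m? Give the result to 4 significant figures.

1563 s

A dh/dt = −Q_out = −0.01211 √h.
This is separable: 2 d(√h)/dt = −0.01211/A, so √h = √h₀ − (0.01211/(2A)) t.
t = 2A(√h₀ − √h)/0.01211 = 2·6.504·(√3.638 − √0.2044)/0.01211
  = 13.0080 × (1.90735 − 0.452106) / 0.01211 = 1563.16 s.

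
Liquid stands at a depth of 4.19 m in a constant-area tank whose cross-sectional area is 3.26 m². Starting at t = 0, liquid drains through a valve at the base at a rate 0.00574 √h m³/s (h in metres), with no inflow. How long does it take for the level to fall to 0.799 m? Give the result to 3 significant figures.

A dh/dt = −Q_out = −0.00574 √h.
This is separable: 2 d(√h)/dt = −0.00574/A, so √h = √h₀ − (0.00574/(2A)) t.
t = 2A(√h₀ − √h)/0.00574 = 2·3.26·(√4.19 − √0.799)/0.00574
  = 6.5200 × (2.0469 − 0.89387) / 0.00574 = 1309.8 s.

1310 s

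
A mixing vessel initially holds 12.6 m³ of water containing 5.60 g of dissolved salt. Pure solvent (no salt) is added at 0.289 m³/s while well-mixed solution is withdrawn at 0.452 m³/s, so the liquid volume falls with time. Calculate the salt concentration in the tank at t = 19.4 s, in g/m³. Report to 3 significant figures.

Let m(t) be the amount of salt. Volume: V(t) = V₀ + (Q_in − Q_out) t = 12.6 − 0.16300 t; V(19.4) = 9.4378 m³.
Solute balance: dm/dt = 0 − Q_out C = −Q_out m/V(t).
dm/m = −Q_out dt/(V₀ − 0.16300 t); integrating gives ln(m/m₀) = −(Q_out/(Q_in−Q_out)) ln(V/V₀).
m = m₀ (V₀/V)^(Q_out/(Q_in−Q_out)) = 5.60 × (12.6/9.4378)^(-2.7730) = 2.5129 g.
C = m/V = 2.5129/9.4378 = 0.26626 g/m³.

0.266 g/m³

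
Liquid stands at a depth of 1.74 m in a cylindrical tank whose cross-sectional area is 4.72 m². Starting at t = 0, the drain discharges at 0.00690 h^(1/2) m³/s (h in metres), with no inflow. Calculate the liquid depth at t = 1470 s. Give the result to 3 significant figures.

0.0598 m

Unsteady balance on liquid volume: A dh/dt = −0.00690 √h.
This is separable: 2 d(√h)/dt = −0.00690/A, so √h = √h₀ − (0.00690/(2A)) t.
√h = √1.74 − 0.00690·1470/(2·4.72) = 1.3191 − 1.0745 = 0.24462.
h = 0.24462² = 0.059839 m.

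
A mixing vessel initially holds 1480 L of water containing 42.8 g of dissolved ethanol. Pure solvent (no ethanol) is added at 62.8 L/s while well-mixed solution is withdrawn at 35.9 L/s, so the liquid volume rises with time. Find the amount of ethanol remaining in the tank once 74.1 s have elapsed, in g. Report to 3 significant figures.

Total volume: dV/dt = Q_in − Q_out = 26.900 L/s, so V(t) = 1480 + 26.900 t and V(74.1) = 3473.3 L.
Species balance (pure solvent in): dm/dt = −Q_out · m/V(t).
Separate: dm/m = −Q_out dt/V(t) ⇒ ln(m/m₀) = −(Q_out/(Q_in−Q_out)) ln(V/V₀).
m = m₀ (V₀/V)^(Q_out/(Q_in−Q_out)) = 42.8 × (1480/3473.3)^(1.3346) = 13.709 g.

13.7 g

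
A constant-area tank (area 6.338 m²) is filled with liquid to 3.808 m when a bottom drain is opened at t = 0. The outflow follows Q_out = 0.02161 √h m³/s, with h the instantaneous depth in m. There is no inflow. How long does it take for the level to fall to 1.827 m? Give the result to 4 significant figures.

With no inflow, A dh/dt = −0.02161 √h.
Separate and integrate: 2(√h − √h₀) = −(0.02161/A) t.
t = 2A(√h₀ − √h)/0.02161 = 2·6.338·(√3.808 − √1.827)/0.02161
  = 12.6760 × (1.95141 − 1.35167) / 0.02161 = 351.798 s.

351.8 s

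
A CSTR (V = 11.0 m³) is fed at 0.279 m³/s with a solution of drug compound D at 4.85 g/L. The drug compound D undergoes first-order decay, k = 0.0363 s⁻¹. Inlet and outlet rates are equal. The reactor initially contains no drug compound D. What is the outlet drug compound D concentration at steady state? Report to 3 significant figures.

1.99 g/L

Species balance: V dC/dt = Q C_in − Q C − k V C.
At steady state: 0 = Q C_in − (Q + kV) C_ss, so C_ss = Q C_in/(Q + kV).
C_ss = 0.279·4.85/(0.279 + 0.0363·11.0) = 1.3532/0.67830 = 1.9949 g/L.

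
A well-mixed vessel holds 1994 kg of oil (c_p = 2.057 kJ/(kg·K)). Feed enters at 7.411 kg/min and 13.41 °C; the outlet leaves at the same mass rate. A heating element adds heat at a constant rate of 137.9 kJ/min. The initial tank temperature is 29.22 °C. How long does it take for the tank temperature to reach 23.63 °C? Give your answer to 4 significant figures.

471.2 min

M c_p dT/dt = ṁ c_p (T_in − T) + Q̇.
τ = M/ṁ = 269.060 min; T_ss = T_in + Q̇/(ṁ c_p) = 22.4559 °C.
T(t) = T_ss + (T₀ − T_ss) e^(−t/τ). Set T = 23.63:
e^(−t/τ) = (23.63 − 22.4559)/(29.22 − 22.4559) = 0.173575
t = −269.060 · ln(0.173575) = 471.163 min.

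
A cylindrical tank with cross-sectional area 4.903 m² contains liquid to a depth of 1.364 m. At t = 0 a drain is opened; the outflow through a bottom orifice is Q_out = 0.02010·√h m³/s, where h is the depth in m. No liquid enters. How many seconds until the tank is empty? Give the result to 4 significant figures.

With no inflow, A dh/dt = −0.02010 √h.
Separate and integrate: 2(√h − √h₀) = −(0.02010/A) t.
Set h = 0: 2√h₀ = (0.02010/A) t_empty ⇒ t_empty = 2A√h₀/0.02010.
t_empty = 2·4.903·√1.364/0.02010 = 9.80600·1.16790/0.02010 = 569.775 s.

569.8 s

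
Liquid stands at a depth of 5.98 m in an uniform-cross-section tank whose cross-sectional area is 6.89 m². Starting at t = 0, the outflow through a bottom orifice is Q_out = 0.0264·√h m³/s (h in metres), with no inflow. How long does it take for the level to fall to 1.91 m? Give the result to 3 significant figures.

Unsteady balance on liquid volume: A dh/dt = −0.0264 √h.
∫ h^(−1/2) dh = −(0.0264/A) ∫ dt, giving 2√h = 2√h₀ − (0.0264/A) t.
t = 2A(√h₀ − √h)/0.0264 = 2·6.89·(√5.98 − √1.91)/0.0264
  = 13.780 × (2.4454 − 1.3820) / 0.0264 = 555.05 s.

555 s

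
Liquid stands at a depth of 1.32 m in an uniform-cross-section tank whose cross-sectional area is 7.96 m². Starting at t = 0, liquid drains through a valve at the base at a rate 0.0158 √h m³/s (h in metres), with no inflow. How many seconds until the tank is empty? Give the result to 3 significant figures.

1160 s

Unsteady balance on liquid volume: A dh/dt = −0.0158 √h.
Separate and integrate: 2(√h − √h₀) = −(0.0158/A) t.
Tank is empty when √h = 0: t_empty = 2A√h₀/0.0158.
t_empty = 2·7.96·√1.32/0.0158 = 15.920·1.1489/0.0158 = 1157.6 s.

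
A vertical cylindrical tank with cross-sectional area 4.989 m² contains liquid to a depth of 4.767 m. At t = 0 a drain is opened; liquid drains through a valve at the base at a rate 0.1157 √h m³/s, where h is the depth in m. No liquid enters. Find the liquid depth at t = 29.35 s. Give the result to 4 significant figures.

3.397 m

With no inflow, A dh/dt = −0.1157 √h.
Separate and integrate: 2(√h − √h₀) = −(0.1157/A) t.
√h = √4.767 − 0.1157·29.35/(2·4.989) = 2.18335 − 0.340328 = 1.84302.
h = 1.84302² = 3.39671 m.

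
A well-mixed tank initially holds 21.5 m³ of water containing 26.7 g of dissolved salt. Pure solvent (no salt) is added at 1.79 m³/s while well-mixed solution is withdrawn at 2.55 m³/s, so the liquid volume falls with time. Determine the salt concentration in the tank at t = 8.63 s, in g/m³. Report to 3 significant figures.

Total volume: dV/dt = Q_in − Q_out = -0.76000 m³/s, so V(t) = 21.5 − 0.76000 t and V(8.63) = 14.941 m³.
No salt enters, so dm/dt = −Q_out · (m/V).
Separate: dm/m = −Q_out dt/V(t) ⇒ ln(m/m₀) = −(Q_out/(Q_in−Q_out)) ln(V/V₀).
m = m₀ (V₀/V)^(Q_out/(Q_in−Q_out)) = 26.7 × (21.5/14.941)^(-3.3553) = 7.8741 g.
C = m/V = 7.8741/14.941 = 0.52701 g/m³.

0.527 g/m³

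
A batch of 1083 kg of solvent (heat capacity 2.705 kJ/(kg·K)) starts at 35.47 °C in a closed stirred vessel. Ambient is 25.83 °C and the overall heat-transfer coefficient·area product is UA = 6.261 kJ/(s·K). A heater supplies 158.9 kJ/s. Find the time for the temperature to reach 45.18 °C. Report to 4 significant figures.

449.0 s

First-law balance (no shaft work): M c_p dT/dt = −UA(T − T_amb) + Q̇.
τ = M c_p/UA = 467.899 s; T_ss = T_amb + Q̇/UA = 25.83 + 158.9/6.261 = 51.2093 °C.
T(t) = T_ss + (T₀ − T_ss)e^(−t/τ); set T = 45.18:
t = −τ ln[(T − T_ss)/(T₀ − T_ss)] = −467.899 · ln(0.383074) = 448.961 s.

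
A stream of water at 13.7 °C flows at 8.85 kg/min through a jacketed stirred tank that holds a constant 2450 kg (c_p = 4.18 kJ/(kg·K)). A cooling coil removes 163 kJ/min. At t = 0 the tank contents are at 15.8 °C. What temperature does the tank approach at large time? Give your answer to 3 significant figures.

Heat balance on the well-mixed liquid: M c_p dT/dt = ṁ c_p (T_in − T) − 163.
At steady state dT/dt = 0 ⇒ T_ss = T_in − Q̇/(ṁ c_p) = 13.7 − 163/(8.85·4.18) = 9.2938 °C.

9.29 °C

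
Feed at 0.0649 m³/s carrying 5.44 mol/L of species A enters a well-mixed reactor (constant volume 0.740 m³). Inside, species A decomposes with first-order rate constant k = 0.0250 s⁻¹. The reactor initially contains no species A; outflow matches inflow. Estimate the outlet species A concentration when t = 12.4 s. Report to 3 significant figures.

3.19 mol/L

Species balance: V dC/dt = Q C_in − Q C − k V C.
This is linear with rate a = Q/V + k = 0.11270 s⁻¹.
C_ss = Q C_in/(Q + kV) = 4.2333 mol/L; C(t) = C_ss + (C₀ − C_ss) e^(−a t).
C(12.4) = 4.2333 + (-4.2333)·e^(−0.11270·12.4) = 4.2333 + (-4.2333)·0.24721 = 3.1868 mol/L.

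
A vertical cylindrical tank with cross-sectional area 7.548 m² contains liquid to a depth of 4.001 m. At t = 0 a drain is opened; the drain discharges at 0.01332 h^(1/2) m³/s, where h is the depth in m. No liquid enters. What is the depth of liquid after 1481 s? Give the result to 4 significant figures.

0.4809 m

A dh/dt = −Q_out = −0.01332 √h.
∫ h^(−1/2) dh = −(0.01332/A) ∫ dt, giving 2√h = 2√h₀ − (0.01332/A) t.
√h = √4.001 − 0.01332·1481/(2·7.548) = 2.00025 − 1.30676 = 0.693485.
h = 0.693485² = 0.480922 m.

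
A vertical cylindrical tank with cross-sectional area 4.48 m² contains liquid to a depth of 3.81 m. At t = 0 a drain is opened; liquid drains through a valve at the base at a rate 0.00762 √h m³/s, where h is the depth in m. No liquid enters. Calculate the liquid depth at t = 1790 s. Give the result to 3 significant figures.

A dh/dt = −Q_out = −0.00762 √h.
This is separable: 2 d(√h)/dt = −0.00762/A, so √h = √h₀ − (0.00762/(2A)) t.
√h = √3.81 − 0.00762·1790/(2·4.48) = 1.9519 − 1.5223 = 0.42962.
h = 0.42962² = 0.18458 m.

0.185 m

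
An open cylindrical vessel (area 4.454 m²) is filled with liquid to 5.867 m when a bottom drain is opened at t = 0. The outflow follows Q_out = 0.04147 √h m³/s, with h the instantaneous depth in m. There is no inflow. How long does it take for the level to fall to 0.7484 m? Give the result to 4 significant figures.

334.5 s

With no inflow, A dh/dt = −0.04147 √h.
Separate and integrate: 2(√h − √h₀) = −(0.04147/A) t.
t = 2A(√h₀ − √h)/0.04147 = 2·4.454·(√5.867 − √0.7484)/0.04147
  = 8.90800 × (2.42219 − 0.865101) / 0.04147 = 334.472 s.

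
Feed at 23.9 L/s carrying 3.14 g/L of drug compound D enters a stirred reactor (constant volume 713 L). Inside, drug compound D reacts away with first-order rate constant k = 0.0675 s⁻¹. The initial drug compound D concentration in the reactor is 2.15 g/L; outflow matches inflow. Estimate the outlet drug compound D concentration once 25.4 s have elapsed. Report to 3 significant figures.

Species balance: V dC/dt = Q C_in − Q C − k V C.
This is linear with rate a = Q/V + k = 0.10102 s⁻¹.
C_ss = Q C_in/(Q + kV) = 1.0419 g/L; C(t) = C_ss + (C₀ − C_ss) e^(−a t).
C(25.4) = 1.0419 + (1.1081)·e^(−0.10102·25.4) = 1.0419 + (1.1081)·0.076849 = 1.1271 g/L.

1.13 g/L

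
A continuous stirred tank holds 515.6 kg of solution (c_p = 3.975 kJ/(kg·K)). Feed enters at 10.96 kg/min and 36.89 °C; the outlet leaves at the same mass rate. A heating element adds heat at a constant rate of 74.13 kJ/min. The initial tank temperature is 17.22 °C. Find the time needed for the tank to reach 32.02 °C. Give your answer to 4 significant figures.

55.48 min

Energy balance: M c_p dT/dt = ṁ c_p (T_in − T) + 74.13.
τ = M/ṁ = 47.0438 min; T_ss = T_in + Q̇/(ṁ c_p) = 38.5916 °C.
T(t) = T_ss + (T₀ − T_ss) e^(−t/τ). Set T = 32.02:
e^(−t/τ) = (32.02 − 38.5916)/(17.22 − 38.5916) = 0.307491
t = −47.0438 · ln(0.307491) = 55.4792 min.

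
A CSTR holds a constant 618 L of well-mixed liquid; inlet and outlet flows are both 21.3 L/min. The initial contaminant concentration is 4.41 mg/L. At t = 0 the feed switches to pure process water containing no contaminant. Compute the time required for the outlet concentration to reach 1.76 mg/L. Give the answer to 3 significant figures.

Transient balance on the dissolved component: V dC/dt = Q(C_in − C), so τ = V/Q = 29.014 min.
C(t) = C_in + (C₀ − C_in) e^(−t/τ). Set C = 1.76 and solve for t:
e^(−t/τ) = (C − C_in)/(C₀ − C_in) = (1.76 − 0)/(4.41 − 0) = 0.39909
t = −τ ln(…) = 29.014 × 0.91856 = 26.651 min.

26.7 min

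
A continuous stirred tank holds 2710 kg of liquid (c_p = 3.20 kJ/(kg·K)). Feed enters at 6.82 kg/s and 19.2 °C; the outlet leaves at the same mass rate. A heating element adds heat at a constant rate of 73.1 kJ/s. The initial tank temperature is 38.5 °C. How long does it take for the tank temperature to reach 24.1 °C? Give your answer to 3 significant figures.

Heat balance on the well-mixed liquid: M c_p dT/dt = ṁ c_p (T_in − T) + 73.1.
τ = M/ṁ = 397.36 s; T_ss = T_in + Q̇/(ṁ c_p) = 22.550 °C.
T(t) = T_ss + (T₀ − T_ss) e^(−t/τ). Set T = 24.1:
e^(−t/τ) = (24.1 − 22.550)/(38.5 − 22.550) = 0.097206
t = −397.36 · ln(0.097206) = 926.22 s.

926 s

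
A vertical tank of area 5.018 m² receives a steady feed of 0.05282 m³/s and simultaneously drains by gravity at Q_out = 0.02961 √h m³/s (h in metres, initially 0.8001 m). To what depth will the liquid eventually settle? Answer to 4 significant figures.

3.182 m

A dh/dt = Q_in − 0.02961 √h. Steady state requires inflow = outflow:
Q_in = 0.02961 √h_ss ⇒ √h_ss = 0.05282/0.02961 = 1.78386.
h_ss = 1.78386² = 3.18215 m. (Since h₀ = 0.8001 m < h_ss, the level will rise toward this value.)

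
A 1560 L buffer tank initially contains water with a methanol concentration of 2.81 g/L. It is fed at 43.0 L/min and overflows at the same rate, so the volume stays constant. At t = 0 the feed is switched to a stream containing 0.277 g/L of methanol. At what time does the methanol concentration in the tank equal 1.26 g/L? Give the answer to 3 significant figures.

34.3 min

Accumulation = in − out for the solute gives V dC/dt = Q(C_in − C), so τ = V/Q = 36.279 min.
C(t) = C_in + (C₀ − C_in) e^(−t/τ). Set C = 1.26 and solve for t:
e^(−t/τ) = (C − C_in)/(C₀ − C_in) = (1.26 − 0.277)/(2.81 − 0.277) = 0.38808
t = −τ ln(…) = 36.279 × 0.94655 = 34.340 min.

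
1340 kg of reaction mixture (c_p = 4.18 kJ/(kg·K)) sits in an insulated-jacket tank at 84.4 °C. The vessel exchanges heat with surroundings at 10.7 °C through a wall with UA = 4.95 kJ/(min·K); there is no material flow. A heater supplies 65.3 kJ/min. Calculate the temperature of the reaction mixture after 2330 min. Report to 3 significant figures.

M c_p dT/dt = −UA(T − T_amb) + Q̇.
dT/dt = (T_ss − T)/τ with T_ss = T_amb + Q̇/UA = 10.7 + 65.3/4.95 = 23.892 °C, τ = M c_p/UA = 1340·4.18/4.95 = 1131.6 min.
T approaches T_ss exponentially: T(t) = T_ss + (T₀ − T_ss) e^(−t/τ).
T(2330) = 23.892 + (60.508)·0.12757 = 31.611 °C.

31.6 °C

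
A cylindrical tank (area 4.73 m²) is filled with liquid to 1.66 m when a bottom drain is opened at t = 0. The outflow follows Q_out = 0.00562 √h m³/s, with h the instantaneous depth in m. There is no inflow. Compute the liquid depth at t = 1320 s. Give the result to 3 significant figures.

0.254 m

Volume balance on the tank: A dh/dt = −0.00562 √h.
∫ h^(−1/2) dh = −(0.00562/A) ∫ dt, giving 2√h = 2√h₀ − (0.00562/A) t.
√h = √1.66 − 0.00562·1320/(2·4.73) = 1.2884 − 0.78419 = 0.50422.
h = 0.50422² = 0.25424 m.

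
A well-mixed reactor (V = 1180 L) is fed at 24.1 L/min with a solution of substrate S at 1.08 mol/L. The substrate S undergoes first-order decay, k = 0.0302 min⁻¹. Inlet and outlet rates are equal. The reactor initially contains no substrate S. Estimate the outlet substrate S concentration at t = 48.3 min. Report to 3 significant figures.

0.398 mol/L

Accumulation = in − out − consumed: V dC/dt = Q C_in − Q C − k V C.
dC/dt = (Q/V) C_in − (Q/V + k) C; effective rate a = Q/V + k = 0.020424 + 0.0302 = 0.050624 min⁻¹.
C_ss = Q C_in/(Q + kV) = 0.43572 mol/L; C(t) = C_ss + (C₀ − C_ss) e^(−a t).
C(48.3) = 0.43572 + (-0.43572)·e^(−0.050624·48.3) = 0.43572 + (-0.43572)·0.086715 = 0.39793 mol/L.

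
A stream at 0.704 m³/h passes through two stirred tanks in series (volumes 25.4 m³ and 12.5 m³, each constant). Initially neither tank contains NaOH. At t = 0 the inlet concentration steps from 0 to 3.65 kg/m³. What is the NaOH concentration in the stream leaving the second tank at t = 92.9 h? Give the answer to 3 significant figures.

Each tank obeys Vᵢ dCᵢ/dt = Q(Cᵢ₋₁ − Cᵢ), so τᵢ = Vᵢ/Q.
τ₁ = 25.4/0.704 = 36.080 h; τ₂ = 12.5/0.704 = 17.756 h.
Tank 1: C₁ = C_in(1 − e^(−t/τ₁)). Tank 2 (τ₁ ≠ τ₂): C₂ = C_in[1 − (τ₁ e^(−t/τ₁) − τ₂ e^(−t/τ₂))/(τ₁ − τ₂)].
At t = 92.9: e^(−t/τ₁) = 0.076164, e^(−t/τ₂) = 0.0053421.
C₂ = 3.65·[1 − (36.080·0.076164 − 17.756·0.0053421)/(18.324)] = 3.65·0.85521 = 3.1215 kg/m³.

3.12 kg/m³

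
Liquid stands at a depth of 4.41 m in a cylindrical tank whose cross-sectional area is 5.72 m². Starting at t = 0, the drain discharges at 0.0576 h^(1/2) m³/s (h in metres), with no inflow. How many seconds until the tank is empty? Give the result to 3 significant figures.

417 s

With no inflow, A dh/dt = −0.0576 √h.
This is separable: 2 d(√h)/dt = −0.0576/A, so √h = √h₀ − (0.0576/(2A)) t.
Tank is empty when √h = 0: t_empty = 2A√h₀/0.0576.
t_empty = 2·5.72·√4.41/0.0576 = 11.440·2.1000/0.0576 = 417.08 s.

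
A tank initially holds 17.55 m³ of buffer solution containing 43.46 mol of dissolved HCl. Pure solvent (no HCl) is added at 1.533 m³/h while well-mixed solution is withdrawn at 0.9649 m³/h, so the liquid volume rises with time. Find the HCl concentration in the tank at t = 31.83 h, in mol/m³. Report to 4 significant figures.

0.3663 mol/m³

Let m(t) be the amount of HCl. Volume: V(t) = V₀ + (Q_in − Q_out) t = 17.55 + 0.568100 t; V(31.83) = 35.6326 m³.
Solute balance: dm/dt = 0 − Q_out C = −Q_out m/V(t).
Separate: dm/m = −Q_out dt/V(t) ⇒ ln(m/m₀) = −(Q_out/(Q_in−Q_out)) ln(V/V₀).
m = m₀ (V₀/V)^(Q_out/(Q_in−Q_out)) = 43.46 × (17.55/35.6326)^(1.69847) = 13.0524 mol.
C = m/V = 13.0524/35.6326 = 0.366305 mol/m³.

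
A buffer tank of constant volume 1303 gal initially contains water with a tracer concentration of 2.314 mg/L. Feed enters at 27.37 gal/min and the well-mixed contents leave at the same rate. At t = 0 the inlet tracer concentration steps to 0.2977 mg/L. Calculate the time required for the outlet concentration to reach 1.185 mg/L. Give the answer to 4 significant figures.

39.08 min

Unsteady species balance (constant V, well mixed): V dC/dt = Q(C_in − C), so τ = V/Q = 47.6069 min.
C(t) = C_in + (C₀ − C_in) e^(−t/τ). Set C = 1.185 and solve for t:
e^(−t/τ) = (C − C_in)/(C₀ − C_in) = (1.185 − 0.2977)/(2.314 − 0.2977) = 0.440063
t = −τ ln(…) = 47.6069 × 0.820836 = 39.0774 min.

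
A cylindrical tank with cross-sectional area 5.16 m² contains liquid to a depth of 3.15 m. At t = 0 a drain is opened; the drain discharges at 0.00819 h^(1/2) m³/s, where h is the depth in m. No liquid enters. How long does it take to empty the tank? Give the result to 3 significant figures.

2240 s

With no inflow, A dh/dt = −0.00819 √h.
This is separable: 2 d(√h)/dt = −0.00819/A, so √h = √h₀ − (0.00819/(2A)) t.
Set h = 0: 2√h₀ = (0.00819/A) t_empty ⇒ t_empty = 2A√h₀/0.00819.
t_empty = 2·5.16·√3.15/0.00819 = 10.320·1.7748/0.00819 = 2236.4 s.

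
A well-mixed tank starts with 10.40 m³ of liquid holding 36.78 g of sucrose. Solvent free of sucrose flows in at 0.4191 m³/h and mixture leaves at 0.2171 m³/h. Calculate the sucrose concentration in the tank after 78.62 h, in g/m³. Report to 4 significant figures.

0.5167 g/m³

Let m(t) be the amount of sucrose. Volume: V(t) = V₀ + (Q_in − Q_out) t = 10.40 + 0.202000 t; V(78.62) = 26.2812 m³.
Species balance (pure solvent in): dm/dt = −Q_out · m/V(t).
Separate: dm/m = −Q_out dt/V(t) ⇒ ln(m/m₀) = −(Q_out/(Q_in−Q_out)) ln(V/V₀).
m = m₀ (V₀/V)^(Q_out/(Q_in−Q_out)) = 36.78 × (10.40/26.2812)^(1.07475) = 13.5801 g.
C = m/V = 13.5801/26.2812 = 0.516722 g/m³.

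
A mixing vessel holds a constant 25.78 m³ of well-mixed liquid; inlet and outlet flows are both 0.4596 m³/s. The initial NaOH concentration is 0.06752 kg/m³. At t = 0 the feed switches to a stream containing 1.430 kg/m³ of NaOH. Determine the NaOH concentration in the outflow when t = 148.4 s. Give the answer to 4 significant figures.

Unsteady species balance (constant V, well mixed): V dC/dt = Q(C_in − C).
Rewrite as dC/dt + C/τ = C_in/τ, τ = V/Q = 56.0923 s.
This is linear first-order; C(t) = C_in + (C₀ − C_in) e^(−t/τ).
C(148.4) = 1.430 + (0.06752 − 1.430)·e^(−148.4/56.0923) = 1.430 + (-1.36248)·0.0709598 = 1.33332 kg/m³.

1.333 kg/m³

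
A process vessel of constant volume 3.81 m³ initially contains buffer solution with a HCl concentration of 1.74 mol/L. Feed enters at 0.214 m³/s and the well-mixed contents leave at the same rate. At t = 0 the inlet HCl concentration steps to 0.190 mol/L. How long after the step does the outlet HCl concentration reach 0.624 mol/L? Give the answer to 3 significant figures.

22.7 s

Mass balance on the solute (V constant): V dC/dt = Q(C_in − C), so τ = V/Q = 17.804 s.
C(t) = C_in + (C₀ − C_in) e^(−t/τ). Set C = 0.624 and solve for t:
e^(−t/τ) = (C − C_in)/(C₀ − C_in) = (0.624 − 0.190)/(1.74 − 0.190) = 0.28000
t = −τ ln(…) = 17.804 × 1.2730 = 22.664 s.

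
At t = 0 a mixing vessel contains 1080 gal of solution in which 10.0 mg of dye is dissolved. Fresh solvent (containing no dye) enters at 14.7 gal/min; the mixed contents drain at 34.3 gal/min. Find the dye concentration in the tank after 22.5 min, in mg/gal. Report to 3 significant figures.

Total volume: dV/dt = Q_in − Q_out = -19.600 gal/min, so V(t) = 1080 − 19.600 t and V(22.5) = 639.00 gal.
Species balance (pure solvent in): dm/dt = −Q_out · m/V(t).
Separate: dm/m = −Q_out dt/V(t) ⇒ ln(m/m₀) = −(Q_out/(Q_in−Q_out)) ln(V/V₀).
m = m₀ (V₀/V)^(Q_out/(Q_in−Q_out)) = 10.0 × (1080/639.00)^(-1.7500) = 3.9915 mg.
C = m/V = 3.9915/639.00 = 0.0062465 mg/gal.

0.00625 mg/gal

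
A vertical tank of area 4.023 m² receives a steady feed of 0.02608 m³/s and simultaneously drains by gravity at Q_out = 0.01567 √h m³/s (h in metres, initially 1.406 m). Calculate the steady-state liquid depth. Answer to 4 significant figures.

2.770 m

Volume balance on the tank: A dh/dt = Q_in − 0.01567 √h. At steady state dh/dt = 0:
Q_in = 0.01567 √h_ss ⇒ √h_ss = 0.02608/0.01567 = 1.66433.
h_ss = 1.66433² = 2.76998 m. (Since h₀ = 1.406 m < h_ss, the level will rise toward this value.)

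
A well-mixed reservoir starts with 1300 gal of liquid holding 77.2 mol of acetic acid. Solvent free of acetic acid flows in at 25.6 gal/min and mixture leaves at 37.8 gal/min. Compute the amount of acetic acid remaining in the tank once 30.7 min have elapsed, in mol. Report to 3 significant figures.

Total volume: dV/dt = Q_in − Q_out = -12.200 gal/min, so V(t) = 1300 − 12.200 t and V(30.7) = 925.46 gal.
Solute balance: dm/dt = 0 − Q_out C = −Q_out m/V(t).
Separate: dm/m = −Q_out dt/V(t) ⇒ ln(m/m₀) = −(Q_out/(Q_in−Q_out)) ln(V/V₀).
m = m₀ (V₀/V)^(Q_out/(Q_in−Q_out)) = 77.2 × (1300/925.46)^(-3.0984) = 26.937 mol.

26.9 mol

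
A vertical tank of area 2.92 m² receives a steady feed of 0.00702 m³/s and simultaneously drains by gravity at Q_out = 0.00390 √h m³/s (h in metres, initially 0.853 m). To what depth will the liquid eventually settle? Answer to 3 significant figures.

3.24 m

Accumulation of liquid (constant cross-section A): A dh/dt = Q_in − 0.00390 √h. At steady state dh/dt = 0:
Q_in = 0.00390 √h_ss ⇒ √h_ss = 0.00702/0.00390 = 1.8000.
h_ss = 1.8000² = 3.2400 m. (Since h₀ = 0.853 m < h_ss, the level will rise toward this value.)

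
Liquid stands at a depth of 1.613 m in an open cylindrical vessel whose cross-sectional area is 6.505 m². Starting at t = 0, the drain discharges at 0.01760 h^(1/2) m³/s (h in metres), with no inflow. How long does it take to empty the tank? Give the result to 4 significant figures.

938.8 s

Mass balance (ρ constant): A dh/dt = −0.01760 √h.
This is separable: 2 d(√h)/dt = −0.01760/A, so √h = √h₀ − (0.01760/(2A)) t.
Tank is empty when √h = 0: t_empty = 2A√h₀/0.01760.
t_empty = 2·6.505·√1.613/0.01760 = 13.0100·1.27004/0.01760 = 938.819 s.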